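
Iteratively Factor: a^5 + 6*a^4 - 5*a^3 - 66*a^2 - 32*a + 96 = (a - 1)*(a^4 + 7*a^3 + 2*a^2 - 64*a - 96) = (a - 1)*(a + 4)*(a^3 + 3*a^2 - 10*a - 24) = (a - 3)*(a - 1)*(a + 4)*(a^2 + 6*a + 8) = (a - 3)*(a - 1)*(a + 4)^2*(a + 2)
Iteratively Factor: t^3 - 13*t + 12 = (t - 3)*(t^2 + 3*t - 4) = (t - 3)*(t - 1)*(t + 4)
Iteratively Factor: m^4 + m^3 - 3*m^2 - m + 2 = (m - 1)*(m^3 + 2*m^2 - m - 2) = (m - 1)*(m + 2)*(m^2 - 1) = (m - 1)*(m + 1)*(m + 2)*(m - 1)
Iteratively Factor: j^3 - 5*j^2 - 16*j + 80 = (j - 5)*(j^2 - 16) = (j - 5)*(j + 4)*(j - 4)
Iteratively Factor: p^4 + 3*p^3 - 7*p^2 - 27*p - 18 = (p + 3)*(p^3 - 7*p - 6) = (p - 3)*(p + 3)*(p^2 + 3*p + 2) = (p - 3)*(p + 1)*(p + 3)*(p + 2)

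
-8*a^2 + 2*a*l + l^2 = (-2*a + l)*(4*a + l)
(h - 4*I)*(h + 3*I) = h^2 - I*h + 12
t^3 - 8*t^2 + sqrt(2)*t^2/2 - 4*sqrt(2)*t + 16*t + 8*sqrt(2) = (t - 4)^2*(t + sqrt(2)/2)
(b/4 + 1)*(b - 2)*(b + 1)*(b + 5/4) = b^4/4 + 17*b^3/16 - 9*b^2/16 - 31*b/8 - 5/2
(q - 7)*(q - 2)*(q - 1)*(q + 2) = q^4 - 8*q^3 + 3*q^2 + 32*q - 28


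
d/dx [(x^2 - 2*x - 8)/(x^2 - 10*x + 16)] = 8*(-x^2 + 6*x - 14)/(x^4 - 20*x^3 + 132*x^2 - 320*x + 256)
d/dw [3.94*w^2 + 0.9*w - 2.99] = 7.88*w + 0.9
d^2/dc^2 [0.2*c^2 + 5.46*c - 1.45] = 0.400000000000000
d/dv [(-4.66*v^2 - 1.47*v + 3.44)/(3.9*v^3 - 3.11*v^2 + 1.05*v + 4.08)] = (18.174*v^4 + 11.466*v^3 - 49.7127*v^2 - 16.6288*v - 9.6096)/(15.21*v^6 - 24.258*v^5 + 17.8621*v^4 + 25.293*v^3 - 24.2751*v^2 + 8.568*v + 16.6464)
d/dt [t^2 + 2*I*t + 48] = 2*t + 2*I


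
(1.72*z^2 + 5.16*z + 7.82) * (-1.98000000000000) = -3.4056*z^2 - 10.2168*z - 15.4836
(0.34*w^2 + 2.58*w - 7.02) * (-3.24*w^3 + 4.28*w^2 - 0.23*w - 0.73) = -1.1016*w^5 - 6.904*w^4 + 33.709*w^3 - 30.8872*w^2 - 0.2688*w + 5.1246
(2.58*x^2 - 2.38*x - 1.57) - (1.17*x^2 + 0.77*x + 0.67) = 1.41*x^2 - 3.15*x - 2.24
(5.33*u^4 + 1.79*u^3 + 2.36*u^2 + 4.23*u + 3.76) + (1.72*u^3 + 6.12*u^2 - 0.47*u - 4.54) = 5.33*u^4 + 3.51*u^3 + 8.48*u^2 + 3.76*u - 0.78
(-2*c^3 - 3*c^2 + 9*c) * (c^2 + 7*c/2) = -2*c^5 - 10*c^4 - 3*c^3/2 + 63*c^2/2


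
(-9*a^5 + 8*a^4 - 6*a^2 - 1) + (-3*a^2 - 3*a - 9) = -9*a^5 + 8*a^4 - 9*a^2 - 3*a - 10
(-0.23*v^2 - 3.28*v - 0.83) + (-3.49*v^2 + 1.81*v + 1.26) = -3.72*v^2 - 1.47*v + 0.43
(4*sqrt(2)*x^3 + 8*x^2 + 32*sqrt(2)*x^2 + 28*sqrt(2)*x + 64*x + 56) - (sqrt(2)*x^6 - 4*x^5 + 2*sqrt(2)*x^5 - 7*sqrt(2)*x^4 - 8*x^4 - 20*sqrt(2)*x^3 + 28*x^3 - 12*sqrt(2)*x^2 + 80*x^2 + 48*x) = -sqrt(2)*x^6 - 2*sqrt(2)*x^5 + 4*x^5 + 8*x^4 + 7*sqrt(2)*x^4 - 28*x^3 + 24*sqrt(2)*x^3 - 72*x^2 + 44*sqrt(2)*x^2 + 16*x + 28*sqrt(2)*x + 56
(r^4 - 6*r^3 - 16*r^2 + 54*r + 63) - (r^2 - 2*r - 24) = r^4 - 6*r^3 - 17*r^2 + 56*r + 87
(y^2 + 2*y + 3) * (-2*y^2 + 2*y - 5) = -2*y^4 - 2*y^3 - 7*y^2 - 4*y - 15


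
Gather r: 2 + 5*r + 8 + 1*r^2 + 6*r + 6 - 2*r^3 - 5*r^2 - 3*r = -2*r^3 - 4*r^2 + 8*r + 16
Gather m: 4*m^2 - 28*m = 4*m^2 - 28*m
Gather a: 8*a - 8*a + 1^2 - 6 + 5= 0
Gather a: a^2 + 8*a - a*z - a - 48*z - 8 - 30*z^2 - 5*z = a^2 + a*(7 - z) - 30*z^2 - 53*z - 8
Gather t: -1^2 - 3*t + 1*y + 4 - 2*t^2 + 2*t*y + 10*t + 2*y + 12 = -2*t^2 + t*(2*y + 7) + 3*y + 15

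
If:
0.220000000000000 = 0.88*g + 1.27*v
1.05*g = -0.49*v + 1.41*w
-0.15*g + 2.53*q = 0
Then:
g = 1.9845949240829*w - 0.119472459270753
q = 0.117663730676852*w - 0.00708334738759402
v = 0.256012412723041 - 1.37515238834091*w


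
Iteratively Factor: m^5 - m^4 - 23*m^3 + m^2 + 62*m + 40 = (m + 1)*(m^4 - 2*m^3 - 21*m^2 + 22*m + 40) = (m + 1)^2*(m^3 - 3*m^2 - 18*m + 40) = (m + 1)^2*(m + 4)*(m^2 - 7*m + 10) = (m - 2)*(m + 1)^2*(m + 4)*(m - 5)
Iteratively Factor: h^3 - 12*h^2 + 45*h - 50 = (h - 2)*(h^2 - 10*h + 25) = (h - 5)*(h - 2)*(h - 5)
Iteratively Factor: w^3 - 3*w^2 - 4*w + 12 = (w + 2)*(w^2 - 5*w + 6) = (w - 2)*(w + 2)*(w - 3)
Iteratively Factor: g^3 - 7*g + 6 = (g + 3)*(g^2 - 3*g + 2) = (g - 1)*(g + 3)*(g - 2)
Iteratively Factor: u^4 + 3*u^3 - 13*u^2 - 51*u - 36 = (u - 4)*(u^3 + 7*u^2 + 15*u + 9) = (u - 4)*(u + 3)*(u^2 + 4*u + 3) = (u - 4)*(u + 1)*(u + 3)*(u + 3)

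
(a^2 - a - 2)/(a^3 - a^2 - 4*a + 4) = (a + 1)/(a^2 + a - 2)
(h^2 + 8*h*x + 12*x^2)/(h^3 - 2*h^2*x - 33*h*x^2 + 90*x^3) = (h + 2*x)/(h^2 - 8*h*x + 15*x^2)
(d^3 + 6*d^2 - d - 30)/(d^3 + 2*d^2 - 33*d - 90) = (d - 2)/(d - 6)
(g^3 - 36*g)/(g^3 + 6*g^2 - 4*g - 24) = g*(g - 6)/(g^2 - 4)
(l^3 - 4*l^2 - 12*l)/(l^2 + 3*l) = (l^2 - 4*l - 12)/(l + 3)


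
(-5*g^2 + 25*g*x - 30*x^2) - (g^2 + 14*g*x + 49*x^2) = -6*g^2 + 11*g*x - 79*x^2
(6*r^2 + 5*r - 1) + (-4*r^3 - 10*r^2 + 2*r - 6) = -4*r^3 - 4*r^2 + 7*r - 7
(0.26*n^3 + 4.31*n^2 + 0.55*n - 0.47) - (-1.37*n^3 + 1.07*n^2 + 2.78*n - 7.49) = 1.63*n^3 + 3.24*n^2 - 2.23*n + 7.02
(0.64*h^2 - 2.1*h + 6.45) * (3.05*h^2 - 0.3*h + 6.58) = 1.952*h^4 - 6.597*h^3 + 24.5137*h^2 - 15.753*h + 42.441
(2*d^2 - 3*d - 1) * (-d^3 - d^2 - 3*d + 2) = -2*d^5 + d^4 - 2*d^3 + 14*d^2 - 3*d - 2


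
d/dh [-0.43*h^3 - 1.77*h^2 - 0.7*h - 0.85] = -1.29*h^2 - 3.54*h - 0.7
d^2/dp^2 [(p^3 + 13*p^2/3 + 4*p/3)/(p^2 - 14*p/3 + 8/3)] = 4*(549*p^3 - 972*p^2 + 144*p + 640)/(27*p^6 - 378*p^5 + 1980*p^4 - 4760*p^3 + 5280*p^2 - 2688*p + 512)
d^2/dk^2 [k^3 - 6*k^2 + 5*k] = 6*k - 12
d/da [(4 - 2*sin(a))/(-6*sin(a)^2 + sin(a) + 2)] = 2*(-6*sin(a)^2 + 24*sin(a) - 4)*cos(a)/(-6*sin(a)^2 + sin(a) + 2)^2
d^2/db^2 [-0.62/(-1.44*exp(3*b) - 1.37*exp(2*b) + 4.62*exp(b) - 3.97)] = ((-8.0352*exp(2*b) - 3.3976*exp(b) + 2.8644)*(1.44*exp(3*b) + 1.37*exp(2*b) - 4.62*exp(b) + 3.97) + 0.62*(4.32*exp(2*b) + 2.74*exp(b) - 4.62)*(8.64*exp(2*b) + 5.48*exp(b) - 9.24)*exp(b))*exp(b)/(1.44*exp(3*b) + 1.37*exp(2*b) - 4.62*exp(b) + 3.97)^3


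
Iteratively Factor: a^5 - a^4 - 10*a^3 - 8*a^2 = (a + 2)*(a^4 - 3*a^3 - 4*a^2) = a*(a + 2)*(a^3 - 3*a^2 - 4*a) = a*(a - 4)*(a + 2)*(a^2 + a) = a*(a - 4)*(a + 1)*(a + 2)*(a)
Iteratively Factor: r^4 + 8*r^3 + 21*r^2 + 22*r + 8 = (r + 1)*(r^3 + 7*r^2 + 14*r + 8) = (r + 1)*(r + 2)*(r^2 + 5*r + 4) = (r + 1)*(r + 2)*(r + 4)*(r + 1)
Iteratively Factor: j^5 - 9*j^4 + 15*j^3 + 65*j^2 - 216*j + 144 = (j - 4)*(j^4 - 5*j^3 - 5*j^2 + 45*j - 36) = (j - 4)*(j - 3)*(j^3 - 2*j^2 - 11*j + 12) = (j - 4)*(j - 3)*(j - 1)*(j^2 - j - 12) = (j - 4)^2*(j - 3)*(j - 1)*(j + 3)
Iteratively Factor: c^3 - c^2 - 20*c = (c - 5)*(c^2 + 4*c) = c*(c - 5)*(c + 4)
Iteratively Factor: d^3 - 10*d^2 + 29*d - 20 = (d - 1)*(d^2 - 9*d + 20) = (d - 5)*(d - 1)*(d - 4)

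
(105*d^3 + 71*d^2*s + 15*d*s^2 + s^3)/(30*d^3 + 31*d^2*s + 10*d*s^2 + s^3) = (7*d + s)/(2*d + s)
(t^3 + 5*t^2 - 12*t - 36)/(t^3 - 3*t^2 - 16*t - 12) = (t^2 + 3*t - 18)/(t^2 - 5*t - 6)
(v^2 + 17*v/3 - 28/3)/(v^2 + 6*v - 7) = (v - 4/3)/(v - 1)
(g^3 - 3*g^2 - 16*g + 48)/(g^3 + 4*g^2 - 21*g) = (g^2 - 16)/(g*(g + 7))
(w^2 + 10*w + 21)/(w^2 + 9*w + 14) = (w + 3)/(w + 2)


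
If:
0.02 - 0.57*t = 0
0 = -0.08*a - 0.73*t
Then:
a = -0.32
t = 0.04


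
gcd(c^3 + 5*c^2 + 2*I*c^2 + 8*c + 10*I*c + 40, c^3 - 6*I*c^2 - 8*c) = c - 2*I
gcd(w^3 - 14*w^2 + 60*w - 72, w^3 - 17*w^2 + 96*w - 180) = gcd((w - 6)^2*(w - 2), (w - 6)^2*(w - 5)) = w^2 - 12*w + 36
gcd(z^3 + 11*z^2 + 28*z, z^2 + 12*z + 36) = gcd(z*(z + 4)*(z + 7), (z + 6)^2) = 1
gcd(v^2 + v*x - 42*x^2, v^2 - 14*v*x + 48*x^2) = -v + 6*x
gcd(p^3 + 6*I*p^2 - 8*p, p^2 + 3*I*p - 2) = p + 2*I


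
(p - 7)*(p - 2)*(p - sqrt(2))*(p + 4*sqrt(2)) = p^4 - 9*p^3 + 3*sqrt(2)*p^3 - 27*sqrt(2)*p^2 + 6*p^2 + 42*sqrt(2)*p + 72*p - 112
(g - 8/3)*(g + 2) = g^2 - 2*g/3 - 16/3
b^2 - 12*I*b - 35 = (b - 7*I)*(b - 5*I)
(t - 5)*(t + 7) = t^2 + 2*t - 35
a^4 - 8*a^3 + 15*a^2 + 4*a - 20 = (a - 5)*(a - 2)^2*(a + 1)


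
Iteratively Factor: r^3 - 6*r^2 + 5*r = (r)*(r^2 - 6*r + 5) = r*(r - 5)*(r - 1)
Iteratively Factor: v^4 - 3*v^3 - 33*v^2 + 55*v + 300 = (v - 5)*(v^3 + 2*v^2 - 23*v - 60) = (v - 5)*(v + 3)*(v^2 - v - 20) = (v - 5)*(v + 3)*(v + 4)*(v - 5)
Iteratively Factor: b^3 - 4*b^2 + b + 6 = (b - 3)*(b^2 - b - 2) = (b - 3)*(b - 2)*(b + 1)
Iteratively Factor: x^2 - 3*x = (x - 3)*(x)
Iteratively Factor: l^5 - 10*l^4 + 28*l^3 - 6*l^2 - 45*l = (l + 1)*(l^4 - 11*l^3 + 39*l^2 - 45*l) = (l - 3)*(l + 1)*(l^3 - 8*l^2 + 15*l) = (l - 5)*(l - 3)*(l + 1)*(l^2 - 3*l) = (l - 5)*(l - 3)^2*(l + 1)*(l)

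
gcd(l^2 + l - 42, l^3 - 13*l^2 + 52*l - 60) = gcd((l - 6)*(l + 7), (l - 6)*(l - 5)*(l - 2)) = l - 6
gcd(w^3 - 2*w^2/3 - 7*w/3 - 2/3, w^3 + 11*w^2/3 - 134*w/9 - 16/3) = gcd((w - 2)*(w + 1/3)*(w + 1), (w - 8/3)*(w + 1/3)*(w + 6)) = w + 1/3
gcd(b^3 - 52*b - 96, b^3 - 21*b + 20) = 1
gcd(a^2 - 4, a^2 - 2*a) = a - 2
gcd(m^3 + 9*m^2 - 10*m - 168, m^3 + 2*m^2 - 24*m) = m^2 + 2*m - 24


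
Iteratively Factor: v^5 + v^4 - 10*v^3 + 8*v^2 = (v)*(v^4 + v^3 - 10*v^2 + 8*v) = v*(v - 1)*(v^3 + 2*v^2 - 8*v) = v*(v - 1)*(v + 4)*(v^2 - 2*v) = v^2*(v - 1)*(v + 4)*(v - 2)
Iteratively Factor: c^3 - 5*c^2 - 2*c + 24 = (c + 2)*(c^2 - 7*c + 12) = (c - 3)*(c + 2)*(c - 4)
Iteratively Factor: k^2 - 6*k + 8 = (k - 4)*(k - 2)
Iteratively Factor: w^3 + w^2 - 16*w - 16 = (w + 1)*(w^2 - 16) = (w + 1)*(w + 4)*(w - 4)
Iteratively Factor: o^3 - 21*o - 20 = (o + 4)*(o^2 - 4*o - 5) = (o - 5)*(o + 4)*(o + 1)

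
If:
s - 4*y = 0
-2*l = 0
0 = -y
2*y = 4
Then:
No Solution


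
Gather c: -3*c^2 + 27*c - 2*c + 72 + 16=-3*c^2 + 25*c + 88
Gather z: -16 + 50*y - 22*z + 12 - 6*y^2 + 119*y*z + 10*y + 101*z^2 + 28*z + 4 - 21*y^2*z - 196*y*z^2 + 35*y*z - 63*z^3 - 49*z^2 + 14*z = -6*y^2 + 60*y - 63*z^3 + z^2*(52 - 196*y) + z*(-21*y^2 + 154*y + 20)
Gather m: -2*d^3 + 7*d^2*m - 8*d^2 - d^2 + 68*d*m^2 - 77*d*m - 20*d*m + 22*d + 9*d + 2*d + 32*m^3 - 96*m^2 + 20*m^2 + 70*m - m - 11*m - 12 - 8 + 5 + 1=-2*d^3 - 9*d^2 + 33*d + 32*m^3 + m^2*(68*d - 76) + m*(7*d^2 - 97*d + 58) - 14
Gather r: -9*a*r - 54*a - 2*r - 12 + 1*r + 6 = -54*a + r*(-9*a - 1) - 6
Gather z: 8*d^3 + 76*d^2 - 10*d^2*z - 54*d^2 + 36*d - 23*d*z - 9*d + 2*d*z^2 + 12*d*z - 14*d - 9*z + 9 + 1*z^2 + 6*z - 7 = 8*d^3 + 22*d^2 + 13*d + z^2*(2*d + 1) + z*(-10*d^2 - 11*d - 3) + 2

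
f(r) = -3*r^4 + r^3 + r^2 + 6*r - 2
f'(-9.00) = 8979.00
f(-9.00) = -20387.00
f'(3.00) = -285.00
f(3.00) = -191.00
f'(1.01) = -1.28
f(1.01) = 2.99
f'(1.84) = -54.92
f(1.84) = -15.73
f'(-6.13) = 2870.63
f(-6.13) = -4467.62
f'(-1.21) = 29.23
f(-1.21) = -16.00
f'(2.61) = -181.70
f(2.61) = -100.96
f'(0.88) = 1.91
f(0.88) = 2.94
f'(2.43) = -143.61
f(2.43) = -71.77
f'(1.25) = -10.25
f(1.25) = 1.69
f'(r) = -12*r^3 + 3*r^2 + 2*r + 6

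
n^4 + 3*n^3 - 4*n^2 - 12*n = n*(n - 2)*(n + 2)*(n + 3)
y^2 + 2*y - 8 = (y - 2)*(y + 4)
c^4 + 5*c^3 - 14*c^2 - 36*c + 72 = (c - 2)^2*(c + 3)*(c + 6)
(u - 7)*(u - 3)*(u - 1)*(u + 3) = u^4 - 8*u^3 - 2*u^2 + 72*u - 63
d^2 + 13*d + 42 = (d + 6)*(d + 7)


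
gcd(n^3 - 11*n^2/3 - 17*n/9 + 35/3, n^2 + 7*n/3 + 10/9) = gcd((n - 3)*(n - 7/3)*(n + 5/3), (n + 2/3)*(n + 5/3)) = n + 5/3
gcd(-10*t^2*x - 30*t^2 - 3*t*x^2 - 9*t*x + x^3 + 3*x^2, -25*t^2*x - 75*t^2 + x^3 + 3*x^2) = -5*t*x - 15*t + x^2 + 3*x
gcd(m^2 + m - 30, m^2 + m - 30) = m^2 + m - 30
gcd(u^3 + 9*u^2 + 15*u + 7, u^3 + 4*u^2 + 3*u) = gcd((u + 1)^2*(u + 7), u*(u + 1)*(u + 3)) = u + 1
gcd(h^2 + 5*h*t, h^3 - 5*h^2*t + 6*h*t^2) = h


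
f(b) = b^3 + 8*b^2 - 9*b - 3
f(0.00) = -3.00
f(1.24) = 0.05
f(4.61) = 223.50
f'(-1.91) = -28.62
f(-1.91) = 36.41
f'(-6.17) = 6.49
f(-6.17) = 122.20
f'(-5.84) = -0.12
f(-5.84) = 123.23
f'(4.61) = 128.52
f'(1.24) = 15.45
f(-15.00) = -1443.00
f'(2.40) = 46.68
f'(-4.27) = -22.62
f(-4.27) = 103.44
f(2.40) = 35.30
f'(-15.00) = 426.00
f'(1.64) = 25.31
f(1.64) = 8.17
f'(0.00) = -9.00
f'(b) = 3*b^2 + 16*b - 9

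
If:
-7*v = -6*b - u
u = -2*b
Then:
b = 7*v/4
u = -7*v/2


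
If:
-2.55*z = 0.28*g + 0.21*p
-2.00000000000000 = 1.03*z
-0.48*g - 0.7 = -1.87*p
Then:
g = 14.59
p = 4.12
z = -1.94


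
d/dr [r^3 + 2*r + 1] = 3*r^2 + 2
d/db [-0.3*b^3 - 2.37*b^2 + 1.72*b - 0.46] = -0.9*b^2 - 4.74*b + 1.72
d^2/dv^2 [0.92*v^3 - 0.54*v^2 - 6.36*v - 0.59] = 5.52*v - 1.08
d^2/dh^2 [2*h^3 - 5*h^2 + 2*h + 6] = 12*h - 10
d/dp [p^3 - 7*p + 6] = 3*p^2 - 7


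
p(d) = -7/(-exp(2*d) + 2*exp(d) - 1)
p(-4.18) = 7.22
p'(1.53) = -1.36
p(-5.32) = 7.07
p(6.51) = 0.00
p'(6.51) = -0.00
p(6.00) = 0.00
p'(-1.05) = 17.83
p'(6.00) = 0.00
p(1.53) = 0.53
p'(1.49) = -1.53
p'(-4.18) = 0.22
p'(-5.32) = 0.07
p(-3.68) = 7.37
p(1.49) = 0.59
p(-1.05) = 16.56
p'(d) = -7*(2*exp(2*d) - 2*exp(d))/(-exp(2*d) + 2*exp(d) - 1)^2 = 14*(1 - exp(d))*exp(d)/(exp(2*d) - 2*exp(d) + 1)^2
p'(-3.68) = 0.38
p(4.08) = 0.00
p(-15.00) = 7.00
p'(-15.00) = 0.00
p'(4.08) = -0.00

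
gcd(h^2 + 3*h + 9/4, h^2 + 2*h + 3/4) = h + 3/2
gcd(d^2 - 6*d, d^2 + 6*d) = d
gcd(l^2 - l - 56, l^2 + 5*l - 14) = l + 7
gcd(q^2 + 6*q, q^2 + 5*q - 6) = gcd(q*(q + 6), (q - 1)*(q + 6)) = q + 6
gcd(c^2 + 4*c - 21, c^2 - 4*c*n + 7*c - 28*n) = c + 7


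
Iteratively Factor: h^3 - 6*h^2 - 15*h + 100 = (h + 4)*(h^2 - 10*h + 25) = (h - 5)*(h + 4)*(h - 5)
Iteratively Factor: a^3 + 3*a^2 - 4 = (a - 1)*(a^2 + 4*a + 4) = (a - 1)*(a + 2)*(a + 2)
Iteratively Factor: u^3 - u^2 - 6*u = (u + 2)*(u^2 - 3*u) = u*(u + 2)*(u - 3)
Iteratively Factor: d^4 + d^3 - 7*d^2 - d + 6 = (d + 1)*(d^3 - 7*d + 6) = (d + 1)*(d + 3)*(d^2 - 3*d + 2) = (d - 2)*(d + 1)*(d + 3)*(d - 1)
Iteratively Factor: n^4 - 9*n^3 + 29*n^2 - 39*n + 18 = (n - 3)*(n^3 - 6*n^2 + 11*n - 6) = (n - 3)^2*(n^2 - 3*n + 2) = (n - 3)^2*(n - 1)*(n - 2)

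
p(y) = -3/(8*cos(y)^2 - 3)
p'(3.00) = 0.29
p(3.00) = -0.62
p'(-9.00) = -1.36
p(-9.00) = -0.82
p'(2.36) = 22.60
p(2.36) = -2.91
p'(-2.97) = -0.36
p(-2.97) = -0.63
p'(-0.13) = 0.26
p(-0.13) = -0.62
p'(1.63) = 0.32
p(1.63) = 1.01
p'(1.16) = -5.91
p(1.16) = 1.74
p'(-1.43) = 0.83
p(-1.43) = 1.06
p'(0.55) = -2.70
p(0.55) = -1.07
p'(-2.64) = -2.04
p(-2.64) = -0.95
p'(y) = -48*sin(y)*cos(y)/(8*cos(y)^2 - 3)^2 = -24*sin(2*y)/(4*cos(2*y) + 1)^2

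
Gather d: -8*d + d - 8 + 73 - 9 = 56 - 7*d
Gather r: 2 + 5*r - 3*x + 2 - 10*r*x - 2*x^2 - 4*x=r*(5 - 10*x) - 2*x^2 - 7*x + 4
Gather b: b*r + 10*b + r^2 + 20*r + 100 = b*(r + 10) + r^2 + 20*r + 100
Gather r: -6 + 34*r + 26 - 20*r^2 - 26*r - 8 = -20*r^2 + 8*r + 12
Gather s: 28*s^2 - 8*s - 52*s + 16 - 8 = 28*s^2 - 60*s + 8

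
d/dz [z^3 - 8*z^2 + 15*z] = 3*z^2 - 16*z + 15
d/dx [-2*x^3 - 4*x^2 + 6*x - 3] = -6*x^2 - 8*x + 6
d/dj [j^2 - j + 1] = 2*j - 1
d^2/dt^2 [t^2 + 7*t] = 2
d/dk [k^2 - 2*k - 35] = 2*k - 2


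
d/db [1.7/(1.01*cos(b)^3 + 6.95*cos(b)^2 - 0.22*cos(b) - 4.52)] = (5.151*cos(b)^2 + 23.63*cos(b) - 0.374)*sin(b)/(1.01*cos(b)^3 + 6.95*cos(b)^2 - 0.22*cos(b) - 4.52)^2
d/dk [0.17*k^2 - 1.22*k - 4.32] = 0.34*k - 1.22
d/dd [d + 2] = 1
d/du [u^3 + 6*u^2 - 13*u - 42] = 3*u^2 + 12*u - 13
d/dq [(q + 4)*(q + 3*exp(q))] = q + (q + 4)*(3*exp(q) + 1) + 3*exp(q)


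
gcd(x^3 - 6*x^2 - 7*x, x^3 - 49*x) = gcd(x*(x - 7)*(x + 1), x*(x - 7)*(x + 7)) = x^2 - 7*x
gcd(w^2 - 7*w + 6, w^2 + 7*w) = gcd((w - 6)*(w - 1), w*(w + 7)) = 1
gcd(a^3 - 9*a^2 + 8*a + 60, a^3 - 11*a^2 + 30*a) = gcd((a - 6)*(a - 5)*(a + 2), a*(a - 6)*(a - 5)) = a^2 - 11*a + 30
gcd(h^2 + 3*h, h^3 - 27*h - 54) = h + 3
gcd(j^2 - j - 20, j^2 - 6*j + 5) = j - 5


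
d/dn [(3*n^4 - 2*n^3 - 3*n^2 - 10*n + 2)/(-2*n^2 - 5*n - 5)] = (-12*n^5 - 41*n^4 - 40*n^3 + 25*n^2 + 38*n + 60)/(4*n^4 + 20*n^3 + 45*n^2 + 50*n + 25)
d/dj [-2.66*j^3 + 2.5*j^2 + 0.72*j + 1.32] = -7.98*j^2 + 5.0*j + 0.72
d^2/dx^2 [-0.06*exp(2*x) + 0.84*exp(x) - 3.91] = (0.84 - 0.24*exp(x))*exp(x)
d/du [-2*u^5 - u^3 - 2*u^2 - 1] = u*(-10*u^3 - 3*u - 4)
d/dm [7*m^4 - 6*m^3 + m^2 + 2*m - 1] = 28*m^3 - 18*m^2 + 2*m + 2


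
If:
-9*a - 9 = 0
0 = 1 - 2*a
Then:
No Solution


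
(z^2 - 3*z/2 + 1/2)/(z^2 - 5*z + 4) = (z - 1/2)/(z - 4)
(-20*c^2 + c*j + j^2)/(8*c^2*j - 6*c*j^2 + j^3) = (-5*c - j)/(j*(2*c - j))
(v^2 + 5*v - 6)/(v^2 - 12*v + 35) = (v^2 + 5*v - 6)/(v^2 - 12*v + 35)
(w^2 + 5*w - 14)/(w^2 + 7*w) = (w - 2)/w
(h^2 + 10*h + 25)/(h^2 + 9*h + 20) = (h + 5)/(h + 4)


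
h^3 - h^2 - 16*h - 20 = (h - 5)*(h + 2)^2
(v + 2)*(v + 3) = v^2 + 5*v + 6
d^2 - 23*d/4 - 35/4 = (d - 7)*(d + 5/4)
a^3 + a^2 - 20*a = a*(a - 4)*(a + 5)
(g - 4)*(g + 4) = g^2 - 16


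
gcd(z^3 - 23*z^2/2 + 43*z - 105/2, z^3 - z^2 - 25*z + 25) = z - 5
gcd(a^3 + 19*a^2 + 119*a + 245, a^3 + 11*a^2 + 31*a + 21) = a + 7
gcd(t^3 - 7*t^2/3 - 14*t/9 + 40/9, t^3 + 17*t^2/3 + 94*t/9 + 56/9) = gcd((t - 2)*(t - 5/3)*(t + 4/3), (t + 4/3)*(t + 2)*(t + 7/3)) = t + 4/3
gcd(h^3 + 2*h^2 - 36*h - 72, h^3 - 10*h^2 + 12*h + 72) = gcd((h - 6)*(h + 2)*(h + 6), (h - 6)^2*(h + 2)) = h^2 - 4*h - 12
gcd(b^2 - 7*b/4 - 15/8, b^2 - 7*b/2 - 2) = 1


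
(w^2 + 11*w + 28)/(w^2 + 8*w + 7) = (w + 4)/(w + 1)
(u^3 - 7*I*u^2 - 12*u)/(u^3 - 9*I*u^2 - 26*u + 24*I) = u/(u - 2*I)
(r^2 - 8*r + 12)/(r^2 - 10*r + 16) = (r - 6)/(r - 8)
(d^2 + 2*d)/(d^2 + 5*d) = (d + 2)/(d + 5)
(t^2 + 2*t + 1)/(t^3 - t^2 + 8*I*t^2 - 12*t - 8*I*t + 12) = (t^2 + 2*t + 1)/(t^3 + t^2*(-1 + 8*I) + t*(-12 - 8*I) + 12)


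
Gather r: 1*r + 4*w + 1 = r + 4*w + 1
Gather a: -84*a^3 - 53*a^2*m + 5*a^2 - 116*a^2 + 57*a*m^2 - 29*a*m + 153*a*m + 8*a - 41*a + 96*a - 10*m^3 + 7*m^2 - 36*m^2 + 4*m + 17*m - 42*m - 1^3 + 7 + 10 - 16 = -84*a^3 + a^2*(-53*m - 111) + a*(57*m^2 + 124*m + 63) - 10*m^3 - 29*m^2 - 21*m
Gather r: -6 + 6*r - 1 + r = 7*r - 7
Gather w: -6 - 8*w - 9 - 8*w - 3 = -16*w - 18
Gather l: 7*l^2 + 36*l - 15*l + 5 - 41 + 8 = 7*l^2 + 21*l - 28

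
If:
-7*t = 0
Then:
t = 0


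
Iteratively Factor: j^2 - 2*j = (j)*(j - 2)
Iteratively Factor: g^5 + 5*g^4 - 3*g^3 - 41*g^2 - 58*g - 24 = (g - 3)*(g^4 + 8*g^3 + 21*g^2 + 22*g + 8) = (g - 3)*(g + 1)*(g^3 + 7*g^2 + 14*g + 8) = (g - 3)*(g + 1)*(g + 2)*(g^2 + 5*g + 4) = (g - 3)*(g + 1)^2*(g + 2)*(g + 4)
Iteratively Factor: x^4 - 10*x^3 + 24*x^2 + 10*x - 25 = (x + 1)*(x^3 - 11*x^2 + 35*x - 25) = (x - 5)*(x + 1)*(x^2 - 6*x + 5) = (x - 5)^2*(x + 1)*(x - 1)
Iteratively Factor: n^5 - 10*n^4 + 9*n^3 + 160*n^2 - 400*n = (n - 5)*(n^4 - 5*n^3 - 16*n^2 + 80*n) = n*(n - 5)*(n^3 - 5*n^2 - 16*n + 80) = n*(n - 5)*(n - 4)*(n^2 - n - 20) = n*(n - 5)^2*(n - 4)*(n + 4)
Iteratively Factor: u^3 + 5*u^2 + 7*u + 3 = (u + 1)*(u^2 + 4*u + 3) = (u + 1)^2*(u + 3)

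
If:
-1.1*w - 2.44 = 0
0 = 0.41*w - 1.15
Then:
No Solution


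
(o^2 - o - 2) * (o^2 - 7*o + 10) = o^4 - 8*o^3 + 15*o^2 + 4*o - 20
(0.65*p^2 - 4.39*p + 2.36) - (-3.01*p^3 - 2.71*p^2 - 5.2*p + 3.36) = 3.01*p^3 + 3.36*p^2 + 0.81*p - 1.0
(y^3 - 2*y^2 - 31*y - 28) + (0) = y^3 - 2*y^2 - 31*y - 28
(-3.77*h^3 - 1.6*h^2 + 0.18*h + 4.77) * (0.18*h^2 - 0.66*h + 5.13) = -0.6786*h^5 + 2.2002*h^4 - 18.2517*h^3 - 7.4682*h^2 - 2.2248*h + 24.4701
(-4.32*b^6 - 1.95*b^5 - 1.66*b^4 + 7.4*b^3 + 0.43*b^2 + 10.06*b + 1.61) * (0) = 0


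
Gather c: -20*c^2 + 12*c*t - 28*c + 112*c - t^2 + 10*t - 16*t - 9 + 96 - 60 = -20*c^2 + c*(12*t + 84) - t^2 - 6*t + 27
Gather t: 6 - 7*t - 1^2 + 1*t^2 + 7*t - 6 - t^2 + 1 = 0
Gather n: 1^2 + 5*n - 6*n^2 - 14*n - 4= -6*n^2 - 9*n - 3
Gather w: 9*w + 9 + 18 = 9*w + 27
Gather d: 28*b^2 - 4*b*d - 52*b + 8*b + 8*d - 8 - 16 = 28*b^2 - 44*b + d*(8 - 4*b) - 24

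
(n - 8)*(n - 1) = n^2 - 9*n + 8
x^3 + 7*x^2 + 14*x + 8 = (x + 1)*(x + 2)*(x + 4)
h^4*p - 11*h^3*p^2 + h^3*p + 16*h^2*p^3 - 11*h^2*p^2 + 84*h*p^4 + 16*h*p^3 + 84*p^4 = (h - 7*p)*(h - 6*p)*(h + 2*p)*(h*p + p)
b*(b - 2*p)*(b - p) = b^3 - 3*b^2*p + 2*b*p^2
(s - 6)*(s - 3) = s^2 - 9*s + 18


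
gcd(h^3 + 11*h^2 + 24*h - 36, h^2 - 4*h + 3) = h - 1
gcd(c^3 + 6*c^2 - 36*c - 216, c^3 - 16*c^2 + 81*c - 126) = c - 6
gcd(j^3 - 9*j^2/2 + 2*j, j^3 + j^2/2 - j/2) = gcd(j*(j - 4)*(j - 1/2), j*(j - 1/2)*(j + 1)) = j^2 - j/2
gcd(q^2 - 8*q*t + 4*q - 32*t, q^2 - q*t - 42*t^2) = 1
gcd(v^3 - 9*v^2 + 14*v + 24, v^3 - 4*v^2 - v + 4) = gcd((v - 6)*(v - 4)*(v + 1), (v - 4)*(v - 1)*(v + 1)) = v^2 - 3*v - 4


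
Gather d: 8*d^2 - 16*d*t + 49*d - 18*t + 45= 8*d^2 + d*(49 - 16*t) - 18*t + 45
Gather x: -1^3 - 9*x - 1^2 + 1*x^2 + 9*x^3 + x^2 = 9*x^3 + 2*x^2 - 9*x - 2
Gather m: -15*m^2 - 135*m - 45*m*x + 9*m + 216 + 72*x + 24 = -15*m^2 + m*(-45*x - 126) + 72*x + 240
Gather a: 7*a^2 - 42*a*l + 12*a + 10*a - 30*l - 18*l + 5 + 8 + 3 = 7*a^2 + a*(22 - 42*l) - 48*l + 16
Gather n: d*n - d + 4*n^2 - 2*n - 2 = -d + 4*n^2 + n*(d - 2) - 2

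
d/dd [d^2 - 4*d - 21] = 2*d - 4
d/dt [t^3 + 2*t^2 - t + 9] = 3*t^2 + 4*t - 1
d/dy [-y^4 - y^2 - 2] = -4*y^3 - 2*y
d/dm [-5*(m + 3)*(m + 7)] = -10*m - 50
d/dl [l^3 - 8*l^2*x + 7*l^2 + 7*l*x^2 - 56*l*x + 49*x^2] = 3*l^2 - 16*l*x + 14*l + 7*x^2 - 56*x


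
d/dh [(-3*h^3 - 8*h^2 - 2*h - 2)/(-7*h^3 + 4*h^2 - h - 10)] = 2*(-34*h^4 - 11*h^3 + 32*h^2 + 88*h + 9)/(49*h^6 - 56*h^5 + 30*h^4 + 132*h^3 - 79*h^2 + 20*h + 100)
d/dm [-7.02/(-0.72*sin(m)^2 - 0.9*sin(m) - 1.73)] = -(10.1088*sin(m) + 6.318)*cos(m)/(0.72*sin(m)^2 + 0.9*sin(m) + 1.73)^2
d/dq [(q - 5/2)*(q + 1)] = 2*q - 3/2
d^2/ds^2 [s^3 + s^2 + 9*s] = 6*s + 2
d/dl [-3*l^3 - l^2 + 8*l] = -9*l^2 - 2*l + 8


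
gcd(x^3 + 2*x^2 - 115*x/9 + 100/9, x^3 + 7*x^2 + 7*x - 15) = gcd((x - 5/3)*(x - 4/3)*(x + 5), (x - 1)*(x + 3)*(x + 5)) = x + 5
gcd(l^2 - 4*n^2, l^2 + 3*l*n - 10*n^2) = l - 2*n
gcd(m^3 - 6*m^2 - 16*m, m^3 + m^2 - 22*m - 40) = m + 2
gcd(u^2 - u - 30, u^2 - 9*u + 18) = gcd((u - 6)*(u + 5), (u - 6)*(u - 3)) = u - 6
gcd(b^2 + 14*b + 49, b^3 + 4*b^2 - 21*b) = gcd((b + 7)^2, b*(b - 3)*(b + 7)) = b + 7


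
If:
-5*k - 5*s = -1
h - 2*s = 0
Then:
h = 2*s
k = 1/5 - s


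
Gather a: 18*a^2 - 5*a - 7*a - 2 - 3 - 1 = 18*a^2 - 12*a - 6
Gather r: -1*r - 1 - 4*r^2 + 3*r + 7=-4*r^2 + 2*r + 6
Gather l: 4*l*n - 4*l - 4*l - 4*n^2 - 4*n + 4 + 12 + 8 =l*(4*n - 8) - 4*n^2 - 4*n + 24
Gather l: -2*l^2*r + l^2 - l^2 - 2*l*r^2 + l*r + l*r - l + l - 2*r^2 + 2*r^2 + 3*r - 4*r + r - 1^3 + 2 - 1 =-2*l^2*r + l*(-2*r^2 + 2*r)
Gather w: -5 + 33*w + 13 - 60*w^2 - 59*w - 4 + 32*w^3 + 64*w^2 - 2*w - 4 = 32*w^3 + 4*w^2 - 28*w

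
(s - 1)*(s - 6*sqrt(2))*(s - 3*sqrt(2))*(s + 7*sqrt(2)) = s^4 - 2*sqrt(2)*s^3 - s^3 - 90*s^2 + 2*sqrt(2)*s^2 + 90*s + 252*sqrt(2)*s - 252*sqrt(2)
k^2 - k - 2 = (k - 2)*(k + 1)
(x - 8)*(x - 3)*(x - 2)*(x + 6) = x^4 - 7*x^3 - 32*x^2 + 228*x - 288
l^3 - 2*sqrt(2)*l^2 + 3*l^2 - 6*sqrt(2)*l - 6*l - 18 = (l + 3)*(l - 3*sqrt(2))*(l + sqrt(2))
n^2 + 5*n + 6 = (n + 2)*(n + 3)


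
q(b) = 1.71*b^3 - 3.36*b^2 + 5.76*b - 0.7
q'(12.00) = 663.84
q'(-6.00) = 230.76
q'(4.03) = 61.99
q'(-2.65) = 59.59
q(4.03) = 79.86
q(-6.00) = -525.58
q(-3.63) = -147.68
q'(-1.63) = 30.34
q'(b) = 5.13*b^2 - 6.72*b + 5.76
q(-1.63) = -26.42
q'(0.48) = 3.72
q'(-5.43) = 193.51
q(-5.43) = -404.82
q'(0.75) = 3.61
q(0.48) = 1.48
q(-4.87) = -305.95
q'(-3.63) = 97.75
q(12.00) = 2539.46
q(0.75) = 2.45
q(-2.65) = -71.38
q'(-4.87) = 160.15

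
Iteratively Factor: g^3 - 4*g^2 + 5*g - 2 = (g - 2)*(g^2 - 2*g + 1) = (g - 2)*(g - 1)*(g - 1)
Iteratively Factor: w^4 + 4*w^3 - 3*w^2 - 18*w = (w - 2)*(w^3 + 6*w^2 + 9*w) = w*(w - 2)*(w^2 + 6*w + 9) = w*(w - 2)*(w + 3)*(w + 3)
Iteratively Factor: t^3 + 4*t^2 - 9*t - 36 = (t + 3)*(t^2 + t - 12) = (t - 3)*(t + 3)*(t + 4)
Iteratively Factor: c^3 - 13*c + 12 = (c - 1)*(c^2 + c - 12) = (c - 1)*(c + 4)*(c - 3)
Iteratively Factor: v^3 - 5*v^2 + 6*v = (v - 3)*(v^2 - 2*v) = (v - 3)*(v - 2)*(v)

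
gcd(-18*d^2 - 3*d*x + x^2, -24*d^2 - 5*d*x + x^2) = 3*d + x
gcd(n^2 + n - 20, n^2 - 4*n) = n - 4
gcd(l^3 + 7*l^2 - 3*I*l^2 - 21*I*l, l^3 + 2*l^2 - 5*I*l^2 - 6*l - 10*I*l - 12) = l - 3*I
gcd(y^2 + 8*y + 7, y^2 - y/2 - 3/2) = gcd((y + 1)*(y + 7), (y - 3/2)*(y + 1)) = y + 1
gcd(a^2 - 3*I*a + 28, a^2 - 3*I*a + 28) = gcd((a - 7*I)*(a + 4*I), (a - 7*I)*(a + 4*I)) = a^2 - 3*I*a + 28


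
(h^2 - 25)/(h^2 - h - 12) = (25 - h^2)/(-h^2 + h + 12)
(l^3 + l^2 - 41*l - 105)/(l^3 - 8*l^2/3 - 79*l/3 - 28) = 3*(l + 5)/(3*l + 4)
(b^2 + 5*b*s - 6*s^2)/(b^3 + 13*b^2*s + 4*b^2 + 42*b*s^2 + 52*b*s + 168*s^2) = (b - s)/(b^2 + 7*b*s + 4*b + 28*s)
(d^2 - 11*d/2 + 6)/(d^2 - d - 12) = (d - 3/2)/(d + 3)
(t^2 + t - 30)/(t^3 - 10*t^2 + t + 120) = (t + 6)/(t^2 - 5*t - 24)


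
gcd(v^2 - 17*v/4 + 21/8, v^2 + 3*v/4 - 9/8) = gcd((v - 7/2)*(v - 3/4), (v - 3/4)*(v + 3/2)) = v - 3/4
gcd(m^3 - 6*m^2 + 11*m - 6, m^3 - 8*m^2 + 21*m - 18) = m^2 - 5*m + 6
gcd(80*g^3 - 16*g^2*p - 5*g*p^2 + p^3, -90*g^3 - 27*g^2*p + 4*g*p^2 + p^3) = -5*g + p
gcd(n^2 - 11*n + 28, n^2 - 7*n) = n - 7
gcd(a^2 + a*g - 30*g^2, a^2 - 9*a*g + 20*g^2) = a - 5*g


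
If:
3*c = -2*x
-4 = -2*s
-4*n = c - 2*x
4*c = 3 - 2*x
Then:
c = 3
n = -3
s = 2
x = -9/2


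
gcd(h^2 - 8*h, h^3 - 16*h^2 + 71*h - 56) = h - 8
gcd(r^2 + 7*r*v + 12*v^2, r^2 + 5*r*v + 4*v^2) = r + 4*v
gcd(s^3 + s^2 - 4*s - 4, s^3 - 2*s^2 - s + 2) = s^2 - s - 2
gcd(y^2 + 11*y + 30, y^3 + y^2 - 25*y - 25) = y + 5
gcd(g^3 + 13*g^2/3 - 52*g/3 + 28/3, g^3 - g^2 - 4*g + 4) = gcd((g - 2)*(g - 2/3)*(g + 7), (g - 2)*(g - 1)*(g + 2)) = g - 2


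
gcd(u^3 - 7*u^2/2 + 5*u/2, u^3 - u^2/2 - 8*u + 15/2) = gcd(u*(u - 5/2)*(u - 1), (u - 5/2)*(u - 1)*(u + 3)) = u^2 - 7*u/2 + 5/2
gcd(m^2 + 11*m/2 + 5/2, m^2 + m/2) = m + 1/2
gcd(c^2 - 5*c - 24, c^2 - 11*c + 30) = 1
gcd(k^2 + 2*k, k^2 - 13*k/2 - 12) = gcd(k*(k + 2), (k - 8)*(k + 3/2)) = 1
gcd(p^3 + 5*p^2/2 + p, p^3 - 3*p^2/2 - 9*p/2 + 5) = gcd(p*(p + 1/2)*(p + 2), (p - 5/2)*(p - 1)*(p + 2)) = p + 2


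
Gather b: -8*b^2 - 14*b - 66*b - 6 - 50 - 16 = -8*b^2 - 80*b - 72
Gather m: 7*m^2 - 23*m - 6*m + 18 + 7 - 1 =7*m^2 - 29*m + 24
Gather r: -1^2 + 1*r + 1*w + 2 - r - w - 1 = 0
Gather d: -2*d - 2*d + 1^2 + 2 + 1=4 - 4*d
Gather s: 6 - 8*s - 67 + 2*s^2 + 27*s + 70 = 2*s^2 + 19*s + 9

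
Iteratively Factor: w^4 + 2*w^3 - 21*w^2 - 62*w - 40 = (w + 4)*(w^3 - 2*w^2 - 13*w - 10) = (w + 2)*(w + 4)*(w^2 - 4*w - 5) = (w + 1)*(w + 2)*(w + 4)*(w - 5)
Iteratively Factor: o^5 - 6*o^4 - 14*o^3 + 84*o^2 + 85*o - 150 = (o + 3)*(o^4 - 9*o^3 + 13*o^2 + 45*o - 50) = (o + 2)*(o + 3)*(o^3 - 11*o^2 + 35*o - 25) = (o - 5)*(o + 2)*(o + 3)*(o^2 - 6*o + 5) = (o - 5)^2*(o + 2)*(o + 3)*(o - 1)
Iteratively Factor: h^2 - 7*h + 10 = (h - 2)*(h - 5)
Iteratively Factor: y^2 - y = (y - 1)*(y)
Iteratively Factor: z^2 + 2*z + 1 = (z + 1)*(z + 1)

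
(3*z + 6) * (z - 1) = 3*z^2 + 3*z - 6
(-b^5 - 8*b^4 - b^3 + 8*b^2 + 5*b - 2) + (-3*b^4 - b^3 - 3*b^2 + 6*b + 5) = -b^5 - 11*b^4 - 2*b^3 + 5*b^2 + 11*b + 3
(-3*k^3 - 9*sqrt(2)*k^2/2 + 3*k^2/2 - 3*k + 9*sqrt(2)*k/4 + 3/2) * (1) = -3*k^3 - 9*sqrt(2)*k^2/2 + 3*k^2/2 - 3*k + 9*sqrt(2)*k/4 + 3/2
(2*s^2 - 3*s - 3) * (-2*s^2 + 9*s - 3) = -4*s^4 + 24*s^3 - 27*s^2 - 18*s + 9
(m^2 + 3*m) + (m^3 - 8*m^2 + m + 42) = m^3 - 7*m^2 + 4*m + 42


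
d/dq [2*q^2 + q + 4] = 4*q + 1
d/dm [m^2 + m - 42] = 2*m + 1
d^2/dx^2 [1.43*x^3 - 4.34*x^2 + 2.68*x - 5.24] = 8.58*x - 8.68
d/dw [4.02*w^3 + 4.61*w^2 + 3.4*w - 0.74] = 12.06*w^2 + 9.22*w + 3.4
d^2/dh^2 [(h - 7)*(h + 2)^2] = 6*h - 6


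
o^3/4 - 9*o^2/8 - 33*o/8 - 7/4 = (o/4 + 1/2)*(o - 7)*(o + 1/2)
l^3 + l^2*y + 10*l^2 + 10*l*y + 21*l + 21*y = (l + 3)*(l + 7)*(l + y)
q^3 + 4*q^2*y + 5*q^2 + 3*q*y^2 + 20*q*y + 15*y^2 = (q + 5)*(q + y)*(q + 3*y)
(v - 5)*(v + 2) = v^2 - 3*v - 10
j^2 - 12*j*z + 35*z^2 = (j - 7*z)*(j - 5*z)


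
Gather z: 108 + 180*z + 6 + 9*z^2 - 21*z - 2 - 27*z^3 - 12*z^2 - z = -27*z^3 - 3*z^2 + 158*z + 112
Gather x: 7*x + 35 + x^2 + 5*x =x^2 + 12*x + 35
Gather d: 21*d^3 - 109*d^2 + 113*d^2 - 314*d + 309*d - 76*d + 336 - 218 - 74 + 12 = 21*d^3 + 4*d^2 - 81*d + 56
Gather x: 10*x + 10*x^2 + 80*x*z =10*x^2 + x*(80*z + 10)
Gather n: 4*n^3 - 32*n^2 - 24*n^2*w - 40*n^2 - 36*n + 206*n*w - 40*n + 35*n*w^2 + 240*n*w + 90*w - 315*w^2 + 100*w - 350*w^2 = 4*n^3 + n^2*(-24*w - 72) + n*(35*w^2 + 446*w - 76) - 665*w^2 + 190*w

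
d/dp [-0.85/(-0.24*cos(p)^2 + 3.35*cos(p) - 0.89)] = (0.408*cos(p) - 2.8475)*sin(p)/(0.24*cos(p)^2 - 3.35*cos(p) + 0.89)^2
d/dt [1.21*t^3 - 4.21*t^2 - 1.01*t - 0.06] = 3.63*t^2 - 8.42*t - 1.01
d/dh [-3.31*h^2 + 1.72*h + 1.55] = 1.72 - 6.62*h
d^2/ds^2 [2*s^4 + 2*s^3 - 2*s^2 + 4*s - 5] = 24*s^2 + 12*s - 4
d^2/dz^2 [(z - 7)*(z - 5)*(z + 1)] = 6*z - 22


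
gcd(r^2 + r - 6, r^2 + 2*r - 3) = r + 3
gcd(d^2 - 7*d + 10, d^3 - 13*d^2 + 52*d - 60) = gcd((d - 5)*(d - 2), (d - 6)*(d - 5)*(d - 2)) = d^2 - 7*d + 10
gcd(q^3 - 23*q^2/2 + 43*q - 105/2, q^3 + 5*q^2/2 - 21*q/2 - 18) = q - 3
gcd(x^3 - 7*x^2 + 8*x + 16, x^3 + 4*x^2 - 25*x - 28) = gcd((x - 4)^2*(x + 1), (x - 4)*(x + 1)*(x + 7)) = x^2 - 3*x - 4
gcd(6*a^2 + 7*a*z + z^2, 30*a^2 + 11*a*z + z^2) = 6*a + z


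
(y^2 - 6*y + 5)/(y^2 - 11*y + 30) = (y - 1)/(y - 6)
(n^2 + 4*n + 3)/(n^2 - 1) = (n + 3)/(n - 1)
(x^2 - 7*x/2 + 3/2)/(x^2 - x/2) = (x - 3)/x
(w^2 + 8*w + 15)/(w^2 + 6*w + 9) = (w + 5)/(w + 3)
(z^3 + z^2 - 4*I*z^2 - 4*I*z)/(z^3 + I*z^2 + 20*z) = (z + 1)/(z + 5*I)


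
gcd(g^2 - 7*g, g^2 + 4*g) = g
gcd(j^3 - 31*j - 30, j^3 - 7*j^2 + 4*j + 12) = j^2 - 5*j - 6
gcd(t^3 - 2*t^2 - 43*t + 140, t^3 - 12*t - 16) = t - 4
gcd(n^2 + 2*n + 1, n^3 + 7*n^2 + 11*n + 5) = n^2 + 2*n + 1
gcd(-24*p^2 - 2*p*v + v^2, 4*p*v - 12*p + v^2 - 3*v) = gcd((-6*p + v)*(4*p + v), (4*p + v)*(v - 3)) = 4*p + v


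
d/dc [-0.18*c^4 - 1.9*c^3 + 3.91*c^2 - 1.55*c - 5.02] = -0.72*c^3 - 5.7*c^2 + 7.82*c - 1.55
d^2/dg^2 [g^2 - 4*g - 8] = 2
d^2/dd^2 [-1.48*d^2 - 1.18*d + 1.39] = -2.96000000000000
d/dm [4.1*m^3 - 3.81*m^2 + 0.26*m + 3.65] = 12.3*m^2 - 7.62*m + 0.26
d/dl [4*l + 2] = 4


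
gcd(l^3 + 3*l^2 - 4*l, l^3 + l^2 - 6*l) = l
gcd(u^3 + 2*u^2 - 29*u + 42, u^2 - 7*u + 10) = u - 2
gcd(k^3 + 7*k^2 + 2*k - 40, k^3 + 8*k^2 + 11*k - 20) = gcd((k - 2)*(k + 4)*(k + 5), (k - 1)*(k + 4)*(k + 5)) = k^2 + 9*k + 20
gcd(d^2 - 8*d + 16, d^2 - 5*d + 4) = d - 4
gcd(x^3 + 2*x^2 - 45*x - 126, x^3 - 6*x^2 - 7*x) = x - 7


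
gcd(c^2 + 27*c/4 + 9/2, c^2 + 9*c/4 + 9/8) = c + 3/4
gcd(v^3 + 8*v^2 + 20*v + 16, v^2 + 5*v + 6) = v + 2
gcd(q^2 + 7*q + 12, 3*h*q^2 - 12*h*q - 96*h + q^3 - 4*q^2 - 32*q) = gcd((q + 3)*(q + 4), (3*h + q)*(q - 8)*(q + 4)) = q + 4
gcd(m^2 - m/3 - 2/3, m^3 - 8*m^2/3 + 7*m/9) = 1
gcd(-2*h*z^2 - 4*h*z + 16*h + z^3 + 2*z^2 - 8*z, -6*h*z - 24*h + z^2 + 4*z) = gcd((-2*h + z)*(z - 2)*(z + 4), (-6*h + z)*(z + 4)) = z + 4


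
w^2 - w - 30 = (w - 6)*(w + 5)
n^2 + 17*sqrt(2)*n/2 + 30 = (n + 5*sqrt(2)/2)*(n + 6*sqrt(2))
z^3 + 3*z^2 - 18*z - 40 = (z - 4)*(z + 2)*(z + 5)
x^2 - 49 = (x - 7)*(x + 7)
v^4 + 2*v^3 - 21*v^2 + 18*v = v*(v - 3)*(v - 1)*(v + 6)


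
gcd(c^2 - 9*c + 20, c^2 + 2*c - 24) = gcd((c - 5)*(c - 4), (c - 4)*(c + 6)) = c - 4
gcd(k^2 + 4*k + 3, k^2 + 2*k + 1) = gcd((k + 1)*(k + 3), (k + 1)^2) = k + 1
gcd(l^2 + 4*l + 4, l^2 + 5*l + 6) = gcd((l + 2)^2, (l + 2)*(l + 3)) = l + 2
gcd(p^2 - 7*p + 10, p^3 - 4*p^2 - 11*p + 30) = p^2 - 7*p + 10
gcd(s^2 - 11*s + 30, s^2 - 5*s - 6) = s - 6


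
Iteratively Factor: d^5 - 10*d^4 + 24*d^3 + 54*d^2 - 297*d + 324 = (d - 3)*(d^4 - 7*d^3 + 3*d^2 + 63*d - 108) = (d - 3)^2*(d^3 - 4*d^2 - 9*d + 36) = (d - 3)^3*(d^2 - d - 12) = (d - 4)*(d - 3)^3*(d + 3)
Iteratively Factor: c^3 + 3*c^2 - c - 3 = (c - 1)*(c^2 + 4*c + 3) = (c - 1)*(c + 1)*(c + 3)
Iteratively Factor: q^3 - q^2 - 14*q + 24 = (q + 4)*(q^2 - 5*q + 6) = (q - 3)*(q + 4)*(q - 2)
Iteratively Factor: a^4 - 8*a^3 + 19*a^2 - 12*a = (a - 3)*(a^3 - 5*a^2 + 4*a) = (a - 4)*(a - 3)*(a^2 - a) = (a - 4)*(a - 3)*(a - 1)*(a)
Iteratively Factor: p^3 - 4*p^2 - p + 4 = (p + 1)*(p^2 - 5*p + 4) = (p - 1)*(p + 1)*(p - 4)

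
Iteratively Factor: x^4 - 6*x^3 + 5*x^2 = (x - 5)*(x^3 - x^2) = x*(x - 5)*(x^2 - x) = x*(x - 5)*(x - 1)*(x)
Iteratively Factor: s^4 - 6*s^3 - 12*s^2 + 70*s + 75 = (s - 5)*(s^3 - s^2 - 17*s - 15) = (s - 5)*(s + 3)*(s^2 - 4*s - 5) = (s - 5)^2*(s + 3)*(s + 1)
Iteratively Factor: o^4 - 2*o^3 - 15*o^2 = (o)*(o^3 - 2*o^2 - 15*o) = o^2*(o^2 - 2*o - 15) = o^2*(o + 3)*(o - 5)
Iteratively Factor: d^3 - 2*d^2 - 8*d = (d + 2)*(d^2 - 4*d) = (d - 4)*(d + 2)*(d)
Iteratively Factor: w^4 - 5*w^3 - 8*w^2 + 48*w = (w)*(w^3 - 5*w^2 - 8*w + 48) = w*(w - 4)*(w^2 - w - 12) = w*(w - 4)*(w + 3)*(w - 4)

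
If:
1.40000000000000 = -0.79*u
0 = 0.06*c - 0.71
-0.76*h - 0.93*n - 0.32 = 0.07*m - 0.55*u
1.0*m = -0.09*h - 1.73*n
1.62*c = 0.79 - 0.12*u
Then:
No Solution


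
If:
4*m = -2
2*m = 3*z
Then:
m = -1/2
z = -1/3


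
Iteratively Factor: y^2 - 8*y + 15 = (y - 5)*(y - 3)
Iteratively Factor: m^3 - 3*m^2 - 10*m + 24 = (m - 2)*(m^2 - m - 12) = (m - 2)*(m + 3)*(m - 4)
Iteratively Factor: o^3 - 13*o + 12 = (o - 1)*(o^2 + o - 12) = (o - 3)*(o - 1)*(o + 4)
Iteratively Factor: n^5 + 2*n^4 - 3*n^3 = (n + 3)*(n^4 - n^3) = n*(n + 3)*(n^3 - n^2) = n^2*(n + 3)*(n^2 - n) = n^2*(n - 1)*(n + 3)*(n)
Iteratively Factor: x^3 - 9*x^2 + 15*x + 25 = (x - 5)*(x^2 - 4*x - 5) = (x - 5)*(x + 1)*(x - 5)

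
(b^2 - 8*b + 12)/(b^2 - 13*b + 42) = (b - 2)/(b - 7)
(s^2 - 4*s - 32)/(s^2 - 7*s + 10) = (s^2 - 4*s - 32)/(s^2 - 7*s + 10)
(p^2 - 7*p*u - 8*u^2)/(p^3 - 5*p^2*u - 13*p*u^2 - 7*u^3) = (p - 8*u)/(p^2 - 6*p*u - 7*u^2)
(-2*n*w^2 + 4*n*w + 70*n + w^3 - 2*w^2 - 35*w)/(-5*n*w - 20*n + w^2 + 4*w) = (2*n*w^2 - 4*n*w - 70*n - w^3 + 2*w^2 + 35*w)/(5*n*w + 20*n - w^2 - 4*w)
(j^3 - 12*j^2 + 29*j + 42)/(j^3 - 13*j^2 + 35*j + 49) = (j - 6)/(j - 7)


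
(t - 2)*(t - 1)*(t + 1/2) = t^3 - 5*t^2/2 + t/2 + 1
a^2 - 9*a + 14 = (a - 7)*(a - 2)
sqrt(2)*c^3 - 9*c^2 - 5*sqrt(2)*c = c*(c - 5*sqrt(2))*(sqrt(2)*c + 1)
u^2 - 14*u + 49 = (u - 7)^2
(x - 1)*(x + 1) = x^2 - 1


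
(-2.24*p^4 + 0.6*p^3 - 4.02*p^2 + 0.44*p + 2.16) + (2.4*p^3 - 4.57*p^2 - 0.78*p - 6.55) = -2.24*p^4 + 3.0*p^3 - 8.59*p^2 - 0.34*p - 4.39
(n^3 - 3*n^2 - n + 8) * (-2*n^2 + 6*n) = -2*n^5 + 12*n^4 - 16*n^3 - 22*n^2 + 48*n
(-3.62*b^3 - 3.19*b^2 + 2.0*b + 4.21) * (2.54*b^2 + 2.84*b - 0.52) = -9.1948*b^5 - 18.3834*b^4 - 2.0972*b^3 + 18.0322*b^2 + 10.9164*b - 2.1892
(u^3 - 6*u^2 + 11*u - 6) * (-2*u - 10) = -2*u^4 + 2*u^3 + 38*u^2 - 98*u + 60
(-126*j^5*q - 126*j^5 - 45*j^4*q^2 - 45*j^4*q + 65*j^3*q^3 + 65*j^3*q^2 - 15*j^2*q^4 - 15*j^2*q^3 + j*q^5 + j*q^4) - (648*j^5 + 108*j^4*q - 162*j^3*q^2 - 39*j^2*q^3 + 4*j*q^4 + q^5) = -126*j^5*q - 774*j^5 - 45*j^4*q^2 - 153*j^4*q + 65*j^3*q^3 + 227*j^3*q^2 - 15*j^2*q^4 + 24*j^2*q^3 + j*q^5 - 3*j*q^4 - q^5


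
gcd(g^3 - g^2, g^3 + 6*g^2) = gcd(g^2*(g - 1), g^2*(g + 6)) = g^2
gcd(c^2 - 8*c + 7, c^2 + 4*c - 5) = c - 1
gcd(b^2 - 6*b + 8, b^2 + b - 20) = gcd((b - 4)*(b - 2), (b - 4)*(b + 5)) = b - 4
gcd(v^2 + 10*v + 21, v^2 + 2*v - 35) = v + 7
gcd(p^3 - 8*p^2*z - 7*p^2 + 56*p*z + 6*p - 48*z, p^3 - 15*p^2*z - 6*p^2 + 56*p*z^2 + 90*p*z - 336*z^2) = -p^2 + 8*p*z + 6*p - 48*z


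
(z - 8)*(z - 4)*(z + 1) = z^3 - 11*z^2 + 20*z + 32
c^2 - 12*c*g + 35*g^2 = (c - 7*g)*(c - 5*g)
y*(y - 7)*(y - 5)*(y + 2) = y^4 - 10*y^3 + 11*y^2 + 70*y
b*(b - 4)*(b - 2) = b^3 - 6*b^2 + 8*b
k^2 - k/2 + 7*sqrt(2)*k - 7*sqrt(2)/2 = (k - 1/2)*(k + 7*sqrt(2))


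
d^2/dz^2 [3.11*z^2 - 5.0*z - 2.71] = 6.22000000000000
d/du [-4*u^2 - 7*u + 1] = -8*u - 7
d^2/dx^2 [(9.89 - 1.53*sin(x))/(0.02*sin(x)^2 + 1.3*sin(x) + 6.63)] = (0.000612000000000001*sin(x)^5 - 0.055604*sin(x)^4 - 1.989912*sin(x)^3 - 24.631778*sin(x)^2 + 155.256075*sin(x) + 57.179512)/(0.02*sin(x)^2 + 1.3*sin(x) + 6.63)^3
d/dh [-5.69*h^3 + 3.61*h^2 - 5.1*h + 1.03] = -17.07*h^2 + 7.22*h - 5.1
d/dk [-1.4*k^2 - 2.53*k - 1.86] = -2.8*k - 2.53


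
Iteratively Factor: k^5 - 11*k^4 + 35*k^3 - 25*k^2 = (k - 5)*(k^4 - 6*k^3 + 5*k^2) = (k - 5)^2*(k^3 - k^2) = k*(k - 5)^2*(k^2 - k) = k^2*(k - 5)^2*(k - 1)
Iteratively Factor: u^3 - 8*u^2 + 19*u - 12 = (u - 4)*(u^2 - 4*u + 3) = (u - 4)*(u - 1)*(u - 3)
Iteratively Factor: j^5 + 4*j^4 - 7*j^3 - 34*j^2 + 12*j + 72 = (j + 3)*(j^4 + j^3 - 10*j^2 - 4*j + 24) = (j + 2)*(j + 3)*(j^3 - j^2 - 8*j + 12) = (j - 2)*(j + 2)*(j + 3)*(j^2 + j - 6) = (j - 2)*(j + 2)*(j + 3)^2*(j - 2)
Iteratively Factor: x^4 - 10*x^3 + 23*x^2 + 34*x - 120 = (x - 3)*(x^3 - 7*x^2 + 2*x + 40) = (x - 4)*(x - 3)*(x^2 - 3*x - 10) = (x - 4)*(x - 3)*(x + 2)*(x - 5)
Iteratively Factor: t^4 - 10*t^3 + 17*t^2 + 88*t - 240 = (t - 4)*(t^3 - 6*t^2 - 7*t + 60) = (t - 4)*(t + 3)*(t^2 - 9*t + 20) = (t - 5)*(t - 4)*(t + 3)*(t - 4)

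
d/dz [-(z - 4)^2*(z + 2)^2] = -4*z^3 + 12*z^2 + 24*z - 32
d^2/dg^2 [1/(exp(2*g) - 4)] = 4*(exp(2*g) + 4)*exp(2*g)/(exp(2*g) - 4)^3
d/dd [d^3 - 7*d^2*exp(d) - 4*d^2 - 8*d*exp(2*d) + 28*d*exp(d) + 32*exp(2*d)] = -7*d^2*exp(d) + 3*d^2 - 16*d*exp(2*d) + 14*d*exp(d) - 8*d + 56*exp(2*d) + 28*exp(d)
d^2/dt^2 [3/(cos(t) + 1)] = 3*(sin(t)^2 + cos(t) + 1)/(cos(t) + 1)^3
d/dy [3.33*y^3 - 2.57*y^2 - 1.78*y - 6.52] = 9.99*y^2 - 5.14*y - 1.78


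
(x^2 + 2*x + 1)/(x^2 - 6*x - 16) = (x^2 + 2*x + 1)/(x^2 - 6*x - 16)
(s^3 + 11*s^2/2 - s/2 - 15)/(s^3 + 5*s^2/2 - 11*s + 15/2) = (s + 2)/(s - 1)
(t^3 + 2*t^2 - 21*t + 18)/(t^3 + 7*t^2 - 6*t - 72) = (t - 1)/(t + 4)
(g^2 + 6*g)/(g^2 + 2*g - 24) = g/(g - 4)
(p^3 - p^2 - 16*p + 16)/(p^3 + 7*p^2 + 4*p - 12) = (p^2 - 16)/(p^2 + 8*p + 12)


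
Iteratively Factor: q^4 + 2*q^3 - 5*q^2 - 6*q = (q)*(q^3 + 2*q^2 - 5*q - 6) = q*(q - 2)*(q^2 + 4*q + 3) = q*(q - 2)*(q + 3)*(q + 1)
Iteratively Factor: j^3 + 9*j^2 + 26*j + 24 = (j + 3)*(j^2 + 6*j + 8) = (j + 3)*(j + 4)*(j + 2)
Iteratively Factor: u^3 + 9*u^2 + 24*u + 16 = (u + 4)*(u^2 + 5*u + 4) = (u + 1)*(u + 4)*(u + 4)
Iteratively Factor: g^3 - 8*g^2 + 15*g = (g - 5)*(g^2 - 3*g) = (g - 5)*(g - 3)*(g)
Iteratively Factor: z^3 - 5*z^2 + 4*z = (z)*(z^2 - 5*z + 4) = z*(z - 4)*(z - 1)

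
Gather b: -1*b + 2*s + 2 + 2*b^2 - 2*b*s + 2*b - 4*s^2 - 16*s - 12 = 2*b^2 + b*(1 - 2*s) - 4*s^2 - 14*s - 10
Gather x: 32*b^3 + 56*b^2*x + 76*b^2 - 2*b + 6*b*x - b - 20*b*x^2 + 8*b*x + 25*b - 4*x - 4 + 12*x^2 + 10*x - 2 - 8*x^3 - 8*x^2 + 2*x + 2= 32*b^3 + 76*b^2 + 22*b - 8*x^3 + x^2*(4 - 20*b) + x*(56*b^2 + 14*b + 8) - 4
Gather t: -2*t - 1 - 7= -2*t - 8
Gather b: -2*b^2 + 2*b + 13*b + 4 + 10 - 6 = -2*b^2 + 15*b + 8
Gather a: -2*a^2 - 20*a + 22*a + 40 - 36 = -2*a^2 + 2*a + 4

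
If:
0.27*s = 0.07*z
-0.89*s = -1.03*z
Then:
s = 0.00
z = 0.00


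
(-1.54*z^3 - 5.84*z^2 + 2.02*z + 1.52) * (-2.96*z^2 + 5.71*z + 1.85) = 4.5584*z^5 + 8.493*z^4 - 42.1746*z^3 - 3.769*z^2 + 12.4162*z + 2.812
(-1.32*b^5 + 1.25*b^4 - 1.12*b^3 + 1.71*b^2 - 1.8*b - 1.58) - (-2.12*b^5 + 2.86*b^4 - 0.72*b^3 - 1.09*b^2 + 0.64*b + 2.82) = 0.8*b^5 - 1.61*b^4 - 0.4*b^3 + 2.8*b^2 - 2.44*b - 4.4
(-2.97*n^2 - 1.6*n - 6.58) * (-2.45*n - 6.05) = 7.2765*n^3 + 21.8885*n^2 + 25.801*n + 39.809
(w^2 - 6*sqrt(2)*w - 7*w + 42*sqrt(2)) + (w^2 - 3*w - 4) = 2*w^2 - 10*w - 6*sqrt(2)*w - 4 + 42*sqrt(2)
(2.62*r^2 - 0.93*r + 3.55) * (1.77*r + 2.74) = 4.6374*r^3 + 5.5327*r^2 + 3.7353*r + 9.727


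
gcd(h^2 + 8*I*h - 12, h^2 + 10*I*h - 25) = 1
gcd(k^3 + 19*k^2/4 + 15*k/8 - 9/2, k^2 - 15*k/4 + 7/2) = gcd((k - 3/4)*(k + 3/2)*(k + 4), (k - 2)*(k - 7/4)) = 1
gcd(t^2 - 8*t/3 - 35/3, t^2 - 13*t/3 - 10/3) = t - 5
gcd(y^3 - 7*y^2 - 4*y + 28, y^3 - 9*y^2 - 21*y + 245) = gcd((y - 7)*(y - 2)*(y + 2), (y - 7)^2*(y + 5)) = y - 7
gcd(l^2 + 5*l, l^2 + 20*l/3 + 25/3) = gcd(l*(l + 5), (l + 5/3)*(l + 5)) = l + 5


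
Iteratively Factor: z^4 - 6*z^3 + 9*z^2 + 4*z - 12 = (z - 3)*(z^3 - 3*z^2 + 4) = (z - 3)*(z - 2)*(z^2 - z - 2) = (z - 3)*(z - 2)^2*(z + 1)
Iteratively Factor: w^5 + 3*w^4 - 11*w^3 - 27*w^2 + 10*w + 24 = (w + 2)*(w^4 + w^3 - 13*w^2 - w + 12) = (w + 1)*(w + 2)*(w^3 - 13*w + 12) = (w - 3)*(w + 1)*(w + 2)*(w^2 + 3*w - 4) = (w - 3)*(w - 1)*(w + 1)*(w + 2)*(w + 4)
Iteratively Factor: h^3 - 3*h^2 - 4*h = (h + 1)*(h^2 - 4*h) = (h - 4)*(h + 1)*(h)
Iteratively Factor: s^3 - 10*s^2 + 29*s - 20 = (s - 5)*(s^2 - 5*s + 4) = (s - 5)*(s - 4)*(s - 1)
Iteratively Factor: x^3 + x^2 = (x)*(x^2 + x) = x^2*(x + 1)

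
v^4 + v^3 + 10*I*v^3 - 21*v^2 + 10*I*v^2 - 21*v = v*(v + 1)*(v + 3*I)*(v + 7*I)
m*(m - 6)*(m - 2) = m^3 - 8*m^2 + 12*m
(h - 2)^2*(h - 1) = h^3 - 5*h^2 + 8*h - 4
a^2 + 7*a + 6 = (a + 1)*(a + 6)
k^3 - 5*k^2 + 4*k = k*(k - 4)*(k - 1)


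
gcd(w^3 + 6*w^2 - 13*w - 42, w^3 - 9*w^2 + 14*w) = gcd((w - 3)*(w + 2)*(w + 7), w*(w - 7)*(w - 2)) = 1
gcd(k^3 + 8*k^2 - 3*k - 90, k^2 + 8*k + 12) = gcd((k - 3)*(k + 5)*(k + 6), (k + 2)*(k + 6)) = k + 6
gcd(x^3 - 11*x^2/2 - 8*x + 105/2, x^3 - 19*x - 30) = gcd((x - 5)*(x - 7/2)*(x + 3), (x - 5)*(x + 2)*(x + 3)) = x^2 - 2*x - 15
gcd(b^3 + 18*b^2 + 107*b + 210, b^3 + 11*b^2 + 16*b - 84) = b^2 + 13*b + 42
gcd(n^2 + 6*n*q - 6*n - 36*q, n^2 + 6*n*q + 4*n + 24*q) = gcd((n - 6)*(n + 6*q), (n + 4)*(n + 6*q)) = n + 6*q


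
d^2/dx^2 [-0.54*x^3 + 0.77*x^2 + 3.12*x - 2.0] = 1.54 - 3.24*x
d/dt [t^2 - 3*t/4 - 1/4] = 2*t - 3/4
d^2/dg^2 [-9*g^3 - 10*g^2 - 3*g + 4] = -54*g - 20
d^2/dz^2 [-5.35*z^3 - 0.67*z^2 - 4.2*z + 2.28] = -32.1*z - 1.34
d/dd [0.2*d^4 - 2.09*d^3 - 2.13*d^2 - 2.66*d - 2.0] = 0.8*d^3 - 6.27*d^2 - 4.26*d - 2.66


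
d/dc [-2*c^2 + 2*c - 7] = 2 - 4*c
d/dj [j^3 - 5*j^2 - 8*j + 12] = 3*j^2 - 10*j - 8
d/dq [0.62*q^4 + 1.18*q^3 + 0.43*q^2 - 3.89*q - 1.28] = 2.48*q^3 + 3.54*q^2 + 0.86*q - 3.89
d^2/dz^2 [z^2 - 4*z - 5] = 2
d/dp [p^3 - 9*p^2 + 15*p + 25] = 3*p^2 - 18*p + 15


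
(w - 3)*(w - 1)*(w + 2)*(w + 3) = w^4 + w^3 - 11*w^2 - 9*w + 18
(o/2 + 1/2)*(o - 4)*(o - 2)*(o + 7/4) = o^4/2 - 13*o^3/8 - 27*o^2/8 + 23*o/4 + 7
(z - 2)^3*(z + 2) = z^4 - 4*z^3 + 16*z - 16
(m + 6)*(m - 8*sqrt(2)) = m^2 - 8*sqrt(2)*m + 6*m - 48*sqrt(2)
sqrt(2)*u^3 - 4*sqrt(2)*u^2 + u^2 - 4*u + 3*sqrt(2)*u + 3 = (u - 3)*(u - 1)*(sqrt(2)*u + 1)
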